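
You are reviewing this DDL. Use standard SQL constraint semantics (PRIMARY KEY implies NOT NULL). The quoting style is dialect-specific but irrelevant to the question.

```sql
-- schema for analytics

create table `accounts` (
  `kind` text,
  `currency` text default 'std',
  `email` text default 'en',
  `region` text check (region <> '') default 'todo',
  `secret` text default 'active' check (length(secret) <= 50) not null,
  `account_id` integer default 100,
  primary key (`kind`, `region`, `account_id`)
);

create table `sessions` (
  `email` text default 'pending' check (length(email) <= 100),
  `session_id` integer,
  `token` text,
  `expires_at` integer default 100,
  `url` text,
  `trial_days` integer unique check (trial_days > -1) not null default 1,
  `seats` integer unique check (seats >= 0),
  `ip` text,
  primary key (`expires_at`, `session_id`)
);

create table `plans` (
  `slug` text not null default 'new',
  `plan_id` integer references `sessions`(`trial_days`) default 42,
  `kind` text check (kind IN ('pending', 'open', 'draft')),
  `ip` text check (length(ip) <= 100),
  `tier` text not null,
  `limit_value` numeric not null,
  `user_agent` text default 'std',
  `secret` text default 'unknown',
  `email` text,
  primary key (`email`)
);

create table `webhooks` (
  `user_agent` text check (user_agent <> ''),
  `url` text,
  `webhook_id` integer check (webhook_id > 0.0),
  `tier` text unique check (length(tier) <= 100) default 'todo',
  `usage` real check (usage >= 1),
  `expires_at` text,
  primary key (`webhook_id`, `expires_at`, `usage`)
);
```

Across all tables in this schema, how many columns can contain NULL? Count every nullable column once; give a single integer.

accounts: 2 nullable (currency, email — PK (kind, region, account_id) and explicit NOT NULL columns excluded).
sessions: 5 nullable (email, token, url, seats, ip — PK (expires_at, session_id) and explicit NOT NULL columns excluded).
plans: 5 nullable (plan_id, kind, ip, user_agent, secret — PK (email) and explicit NOT NULL columns excluded).
webhooks: 3 nullable (user_agent, url, tier — PK (webhook_id, expires_at, usage) and explicit NOT NULL columns excluded).
Total: 2 + 5 + 5 + 3 = 15.

15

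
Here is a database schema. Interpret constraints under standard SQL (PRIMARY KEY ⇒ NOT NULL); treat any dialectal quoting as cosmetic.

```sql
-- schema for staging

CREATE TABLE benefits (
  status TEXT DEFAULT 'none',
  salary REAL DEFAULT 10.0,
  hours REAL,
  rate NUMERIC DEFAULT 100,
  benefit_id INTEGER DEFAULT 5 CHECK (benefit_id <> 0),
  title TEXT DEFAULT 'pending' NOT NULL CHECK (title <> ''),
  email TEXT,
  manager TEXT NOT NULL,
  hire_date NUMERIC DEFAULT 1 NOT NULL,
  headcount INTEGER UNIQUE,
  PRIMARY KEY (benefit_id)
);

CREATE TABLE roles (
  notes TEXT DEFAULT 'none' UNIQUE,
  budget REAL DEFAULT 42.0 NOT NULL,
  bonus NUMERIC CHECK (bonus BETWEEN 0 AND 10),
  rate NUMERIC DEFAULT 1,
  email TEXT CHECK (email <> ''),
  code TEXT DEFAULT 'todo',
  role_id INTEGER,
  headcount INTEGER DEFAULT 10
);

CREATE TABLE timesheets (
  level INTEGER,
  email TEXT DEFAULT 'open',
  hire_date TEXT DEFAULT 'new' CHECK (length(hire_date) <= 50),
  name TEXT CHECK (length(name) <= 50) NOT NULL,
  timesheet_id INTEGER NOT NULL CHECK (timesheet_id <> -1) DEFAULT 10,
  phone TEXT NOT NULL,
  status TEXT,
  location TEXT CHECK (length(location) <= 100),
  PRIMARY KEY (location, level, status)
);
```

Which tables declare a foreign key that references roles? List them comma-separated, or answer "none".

none

No REFERENCES clause anywhere in the schema names roles.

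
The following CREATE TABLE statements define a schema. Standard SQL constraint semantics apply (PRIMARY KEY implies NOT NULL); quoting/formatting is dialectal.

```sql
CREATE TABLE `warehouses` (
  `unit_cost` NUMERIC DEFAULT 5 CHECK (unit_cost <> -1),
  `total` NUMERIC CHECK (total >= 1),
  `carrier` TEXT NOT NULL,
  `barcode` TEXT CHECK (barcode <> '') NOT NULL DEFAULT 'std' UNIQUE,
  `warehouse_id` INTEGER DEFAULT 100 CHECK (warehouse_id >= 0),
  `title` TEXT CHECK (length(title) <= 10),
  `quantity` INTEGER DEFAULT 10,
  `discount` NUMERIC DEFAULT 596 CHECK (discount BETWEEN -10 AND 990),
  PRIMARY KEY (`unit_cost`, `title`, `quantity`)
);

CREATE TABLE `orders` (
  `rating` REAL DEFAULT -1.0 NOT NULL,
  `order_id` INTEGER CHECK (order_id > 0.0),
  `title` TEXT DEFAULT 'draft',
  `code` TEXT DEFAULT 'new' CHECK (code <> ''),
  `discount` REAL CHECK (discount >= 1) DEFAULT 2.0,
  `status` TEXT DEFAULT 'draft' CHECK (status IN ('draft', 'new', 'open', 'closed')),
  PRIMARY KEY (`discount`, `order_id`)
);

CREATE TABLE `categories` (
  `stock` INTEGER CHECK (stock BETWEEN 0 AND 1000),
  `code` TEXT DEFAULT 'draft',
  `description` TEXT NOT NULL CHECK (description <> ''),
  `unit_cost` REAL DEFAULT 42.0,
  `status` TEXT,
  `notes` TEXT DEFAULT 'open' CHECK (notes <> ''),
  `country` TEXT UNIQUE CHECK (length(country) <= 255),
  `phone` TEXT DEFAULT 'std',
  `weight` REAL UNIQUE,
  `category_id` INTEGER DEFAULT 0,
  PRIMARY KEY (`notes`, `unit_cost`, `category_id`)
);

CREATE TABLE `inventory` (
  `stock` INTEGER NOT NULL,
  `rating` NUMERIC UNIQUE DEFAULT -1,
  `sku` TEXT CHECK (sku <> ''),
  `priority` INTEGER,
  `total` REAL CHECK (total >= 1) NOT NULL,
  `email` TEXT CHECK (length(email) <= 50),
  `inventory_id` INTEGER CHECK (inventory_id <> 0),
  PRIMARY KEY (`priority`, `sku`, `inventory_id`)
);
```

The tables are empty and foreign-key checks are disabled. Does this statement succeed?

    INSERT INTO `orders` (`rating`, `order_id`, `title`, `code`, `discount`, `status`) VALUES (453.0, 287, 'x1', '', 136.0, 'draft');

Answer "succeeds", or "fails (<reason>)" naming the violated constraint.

The value '' for code violates CHECK (code <> '').

fails (CHECK on code)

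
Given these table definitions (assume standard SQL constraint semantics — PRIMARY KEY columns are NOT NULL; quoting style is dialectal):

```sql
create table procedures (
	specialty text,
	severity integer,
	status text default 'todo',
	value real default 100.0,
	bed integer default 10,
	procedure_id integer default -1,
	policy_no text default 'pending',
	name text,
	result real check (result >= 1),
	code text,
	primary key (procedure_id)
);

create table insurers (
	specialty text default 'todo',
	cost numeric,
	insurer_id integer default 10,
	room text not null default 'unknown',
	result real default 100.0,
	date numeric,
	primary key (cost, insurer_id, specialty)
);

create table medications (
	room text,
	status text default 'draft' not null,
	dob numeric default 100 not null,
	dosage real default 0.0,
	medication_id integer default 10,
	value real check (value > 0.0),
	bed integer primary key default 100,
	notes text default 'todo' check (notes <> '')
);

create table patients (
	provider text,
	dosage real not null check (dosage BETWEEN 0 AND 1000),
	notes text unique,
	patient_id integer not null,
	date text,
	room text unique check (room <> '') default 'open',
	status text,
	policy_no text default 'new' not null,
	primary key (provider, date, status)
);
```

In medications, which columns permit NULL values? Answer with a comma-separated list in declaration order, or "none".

room, dosage, medication_id, value, notes

- room: no NOT NULL constraint applies → nullable.
- status: declared NOT NULL → not nullable.
- dob: declared NOT NULL → not nullable.
- dosage: DEFAULT only fills an omitted column; an explicit NULL is still allowed → nullable.
- medication_id: DEFAULT only fills an omitted column; an explicit NULL is still allowed → nullable.
- value: CHECK does not forbid NULL (a CHECK constraint passes when its expression is NULL) → nullable.
- bed: part of the PRIMARY KEY, which implies NOT NULL → not nullable.
- notes: CHECK does not forbid NULL (a CHECK constraint passes when its expression is NULL) → nullable.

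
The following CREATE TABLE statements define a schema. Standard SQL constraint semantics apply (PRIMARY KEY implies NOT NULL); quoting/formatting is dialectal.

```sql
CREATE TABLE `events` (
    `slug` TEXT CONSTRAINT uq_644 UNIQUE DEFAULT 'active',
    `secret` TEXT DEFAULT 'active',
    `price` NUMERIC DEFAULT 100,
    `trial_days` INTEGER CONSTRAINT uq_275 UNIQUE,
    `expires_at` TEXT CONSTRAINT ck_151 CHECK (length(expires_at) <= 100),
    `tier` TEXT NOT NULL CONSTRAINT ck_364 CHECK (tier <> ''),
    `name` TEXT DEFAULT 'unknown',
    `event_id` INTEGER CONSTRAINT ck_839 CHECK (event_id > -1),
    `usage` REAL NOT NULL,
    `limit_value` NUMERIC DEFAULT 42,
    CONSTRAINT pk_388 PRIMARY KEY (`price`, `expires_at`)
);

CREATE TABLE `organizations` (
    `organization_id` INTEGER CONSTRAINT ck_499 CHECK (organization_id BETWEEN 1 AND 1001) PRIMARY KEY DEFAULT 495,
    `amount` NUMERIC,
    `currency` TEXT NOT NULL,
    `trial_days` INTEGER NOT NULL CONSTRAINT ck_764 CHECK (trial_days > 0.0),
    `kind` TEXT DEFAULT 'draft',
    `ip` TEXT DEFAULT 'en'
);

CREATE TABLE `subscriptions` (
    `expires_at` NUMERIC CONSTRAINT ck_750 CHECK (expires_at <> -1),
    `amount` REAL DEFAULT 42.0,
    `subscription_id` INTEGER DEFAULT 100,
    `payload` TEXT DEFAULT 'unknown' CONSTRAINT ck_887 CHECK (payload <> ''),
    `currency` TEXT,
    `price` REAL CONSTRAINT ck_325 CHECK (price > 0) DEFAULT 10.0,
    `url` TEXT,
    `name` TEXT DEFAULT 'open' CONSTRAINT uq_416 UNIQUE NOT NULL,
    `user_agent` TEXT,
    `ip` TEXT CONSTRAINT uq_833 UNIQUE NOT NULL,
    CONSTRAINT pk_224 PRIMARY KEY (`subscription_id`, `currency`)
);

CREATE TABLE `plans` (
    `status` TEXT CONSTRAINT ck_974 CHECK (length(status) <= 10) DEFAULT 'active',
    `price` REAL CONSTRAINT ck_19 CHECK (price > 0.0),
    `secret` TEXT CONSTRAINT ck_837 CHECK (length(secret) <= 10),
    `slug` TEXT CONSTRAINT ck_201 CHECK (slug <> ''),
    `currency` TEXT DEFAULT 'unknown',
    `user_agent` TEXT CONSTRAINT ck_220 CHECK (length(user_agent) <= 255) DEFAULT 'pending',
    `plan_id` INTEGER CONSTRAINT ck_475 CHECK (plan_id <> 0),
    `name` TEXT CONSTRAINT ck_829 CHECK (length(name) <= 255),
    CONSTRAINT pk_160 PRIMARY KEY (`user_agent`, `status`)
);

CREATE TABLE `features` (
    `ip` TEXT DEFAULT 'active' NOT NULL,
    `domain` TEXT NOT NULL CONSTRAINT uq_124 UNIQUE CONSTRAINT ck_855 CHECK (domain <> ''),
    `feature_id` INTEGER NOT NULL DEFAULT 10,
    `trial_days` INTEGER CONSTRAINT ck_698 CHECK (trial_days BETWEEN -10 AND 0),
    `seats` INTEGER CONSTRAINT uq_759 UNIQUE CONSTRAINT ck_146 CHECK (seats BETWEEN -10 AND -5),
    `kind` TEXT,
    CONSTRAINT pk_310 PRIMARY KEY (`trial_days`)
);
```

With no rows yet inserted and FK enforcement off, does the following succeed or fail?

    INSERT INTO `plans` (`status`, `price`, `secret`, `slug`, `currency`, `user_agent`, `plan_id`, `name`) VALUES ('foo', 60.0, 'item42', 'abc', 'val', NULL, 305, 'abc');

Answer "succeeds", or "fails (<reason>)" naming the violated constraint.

user_agent is explicitly set to NULL, but user_agent is part of the PRIMARY KEY (implied NOT NULL).

fails (NOT NULL on user_agent)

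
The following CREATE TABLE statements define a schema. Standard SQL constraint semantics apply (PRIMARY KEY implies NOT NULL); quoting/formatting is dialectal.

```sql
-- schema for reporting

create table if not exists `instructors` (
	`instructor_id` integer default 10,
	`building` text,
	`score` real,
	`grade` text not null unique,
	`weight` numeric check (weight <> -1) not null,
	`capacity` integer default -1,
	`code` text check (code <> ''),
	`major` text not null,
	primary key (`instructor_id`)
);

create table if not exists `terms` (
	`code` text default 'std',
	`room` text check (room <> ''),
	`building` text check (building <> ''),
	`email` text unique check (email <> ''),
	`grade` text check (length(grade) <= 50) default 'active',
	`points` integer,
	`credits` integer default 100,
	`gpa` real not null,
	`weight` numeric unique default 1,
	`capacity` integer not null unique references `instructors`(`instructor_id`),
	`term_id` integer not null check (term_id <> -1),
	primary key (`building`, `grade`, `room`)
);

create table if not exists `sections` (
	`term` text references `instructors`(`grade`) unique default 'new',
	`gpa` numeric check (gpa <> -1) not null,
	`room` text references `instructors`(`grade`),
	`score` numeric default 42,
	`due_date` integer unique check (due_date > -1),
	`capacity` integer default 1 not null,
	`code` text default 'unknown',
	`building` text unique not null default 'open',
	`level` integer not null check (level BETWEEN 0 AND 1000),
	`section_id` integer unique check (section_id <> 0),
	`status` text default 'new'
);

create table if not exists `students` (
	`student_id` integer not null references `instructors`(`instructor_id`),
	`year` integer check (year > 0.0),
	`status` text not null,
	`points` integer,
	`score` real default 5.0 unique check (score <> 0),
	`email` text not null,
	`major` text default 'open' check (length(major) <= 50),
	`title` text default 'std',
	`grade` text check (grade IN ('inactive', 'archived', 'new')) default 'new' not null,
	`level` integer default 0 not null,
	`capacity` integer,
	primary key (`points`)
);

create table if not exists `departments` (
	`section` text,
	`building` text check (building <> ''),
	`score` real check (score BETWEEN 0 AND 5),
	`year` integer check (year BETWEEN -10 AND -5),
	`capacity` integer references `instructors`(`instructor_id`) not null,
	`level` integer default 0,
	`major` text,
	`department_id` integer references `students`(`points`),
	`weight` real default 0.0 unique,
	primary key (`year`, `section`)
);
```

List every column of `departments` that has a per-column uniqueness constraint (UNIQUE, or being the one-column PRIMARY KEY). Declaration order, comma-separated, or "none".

weight

- section: part of a composite PRIMARY KEY — only the tuple is unique, not this column on its own.
- building: no UNIQUE or single-column PK constraint.
- score: no UNIQUE or single-column PK constraint.
- year: part of a composite PRIMARY KEY — only the tuple is unique, not this column on its own.
- capacity: no UNIQUE or single-column PK constraint.
- level: no UNIQUE or single-column PK constraint.
- major: no UNIQUE or single-column PK constraint.
- department_id: no UNIQUE or single-column PK constraint.
- weight: declared UNIQUE → unique.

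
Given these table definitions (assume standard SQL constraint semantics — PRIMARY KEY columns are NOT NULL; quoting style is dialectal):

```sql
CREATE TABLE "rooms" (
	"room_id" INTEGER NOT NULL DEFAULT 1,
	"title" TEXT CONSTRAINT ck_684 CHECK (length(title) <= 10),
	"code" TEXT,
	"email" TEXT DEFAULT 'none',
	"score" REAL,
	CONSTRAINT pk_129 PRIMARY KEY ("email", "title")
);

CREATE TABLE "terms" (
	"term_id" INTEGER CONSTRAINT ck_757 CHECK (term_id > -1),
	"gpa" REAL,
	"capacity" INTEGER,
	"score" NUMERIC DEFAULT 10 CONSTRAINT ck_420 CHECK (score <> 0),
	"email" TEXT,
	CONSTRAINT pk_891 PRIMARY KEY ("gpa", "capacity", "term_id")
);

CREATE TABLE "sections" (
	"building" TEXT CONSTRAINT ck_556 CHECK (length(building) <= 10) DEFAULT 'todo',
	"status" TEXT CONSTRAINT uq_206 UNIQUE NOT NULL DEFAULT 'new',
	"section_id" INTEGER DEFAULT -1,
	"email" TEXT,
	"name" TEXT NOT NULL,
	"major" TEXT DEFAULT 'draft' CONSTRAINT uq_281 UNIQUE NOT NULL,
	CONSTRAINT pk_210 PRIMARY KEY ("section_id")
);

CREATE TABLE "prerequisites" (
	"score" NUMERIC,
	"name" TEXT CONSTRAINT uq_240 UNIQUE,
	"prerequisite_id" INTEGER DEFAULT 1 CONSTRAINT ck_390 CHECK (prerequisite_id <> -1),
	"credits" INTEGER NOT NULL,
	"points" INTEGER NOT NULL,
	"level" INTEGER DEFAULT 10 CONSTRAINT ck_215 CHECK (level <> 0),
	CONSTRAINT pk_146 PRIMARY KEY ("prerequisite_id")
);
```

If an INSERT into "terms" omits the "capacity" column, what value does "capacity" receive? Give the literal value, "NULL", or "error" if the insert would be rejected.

capacity has no DEFAULT clause.
Omitting it would insert NULL, but it is part of the PRIMARY KEY, so the INSERT fails.

error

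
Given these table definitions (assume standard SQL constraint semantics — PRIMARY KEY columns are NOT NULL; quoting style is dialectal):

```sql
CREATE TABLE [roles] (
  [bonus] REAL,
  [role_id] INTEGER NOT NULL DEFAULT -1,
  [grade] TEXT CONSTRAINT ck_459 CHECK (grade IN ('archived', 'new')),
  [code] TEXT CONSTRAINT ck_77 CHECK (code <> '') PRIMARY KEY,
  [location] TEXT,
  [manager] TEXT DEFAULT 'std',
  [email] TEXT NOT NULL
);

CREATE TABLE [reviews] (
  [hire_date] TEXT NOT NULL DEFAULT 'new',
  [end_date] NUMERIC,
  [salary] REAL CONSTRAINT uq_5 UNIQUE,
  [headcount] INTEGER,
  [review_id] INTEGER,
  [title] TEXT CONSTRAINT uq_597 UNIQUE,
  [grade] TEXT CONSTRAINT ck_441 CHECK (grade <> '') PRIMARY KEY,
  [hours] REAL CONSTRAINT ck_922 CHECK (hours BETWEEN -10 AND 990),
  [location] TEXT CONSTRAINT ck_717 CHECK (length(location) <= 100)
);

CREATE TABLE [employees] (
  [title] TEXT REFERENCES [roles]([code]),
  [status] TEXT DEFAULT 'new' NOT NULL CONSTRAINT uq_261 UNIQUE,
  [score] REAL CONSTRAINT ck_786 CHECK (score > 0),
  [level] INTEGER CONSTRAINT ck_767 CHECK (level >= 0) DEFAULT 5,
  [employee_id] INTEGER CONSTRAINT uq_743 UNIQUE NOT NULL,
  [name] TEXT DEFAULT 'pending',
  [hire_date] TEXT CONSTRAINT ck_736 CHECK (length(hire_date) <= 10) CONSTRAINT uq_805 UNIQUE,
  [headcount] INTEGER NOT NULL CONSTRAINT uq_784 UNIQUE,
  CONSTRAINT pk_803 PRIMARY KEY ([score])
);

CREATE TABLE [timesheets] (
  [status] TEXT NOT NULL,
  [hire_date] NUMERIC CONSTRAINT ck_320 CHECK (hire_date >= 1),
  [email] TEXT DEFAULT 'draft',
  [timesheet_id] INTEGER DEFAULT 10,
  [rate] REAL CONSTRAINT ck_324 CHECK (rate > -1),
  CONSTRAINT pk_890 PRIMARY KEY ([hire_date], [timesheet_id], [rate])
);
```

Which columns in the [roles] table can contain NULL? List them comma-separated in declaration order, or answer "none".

- bonus: no NOT NULL constraint applies → nullable.
- role_id: declared NOT NULL → not nullable.
- grade: CHECK does not forbid NULL (a CHECK constraint passes when its expression is NULL) → nullable.
- code: part of the PRIMARY KEY, which implies NOT NULL → not nullable.
- location: no NOT NULL constraint applies → nullable.
- manager: DEFAULT only fills an omitted column; an explicit NULL is still allowed → nullable.
- email: declared NOT NULL → not nullable.

bonus, grade, location, manager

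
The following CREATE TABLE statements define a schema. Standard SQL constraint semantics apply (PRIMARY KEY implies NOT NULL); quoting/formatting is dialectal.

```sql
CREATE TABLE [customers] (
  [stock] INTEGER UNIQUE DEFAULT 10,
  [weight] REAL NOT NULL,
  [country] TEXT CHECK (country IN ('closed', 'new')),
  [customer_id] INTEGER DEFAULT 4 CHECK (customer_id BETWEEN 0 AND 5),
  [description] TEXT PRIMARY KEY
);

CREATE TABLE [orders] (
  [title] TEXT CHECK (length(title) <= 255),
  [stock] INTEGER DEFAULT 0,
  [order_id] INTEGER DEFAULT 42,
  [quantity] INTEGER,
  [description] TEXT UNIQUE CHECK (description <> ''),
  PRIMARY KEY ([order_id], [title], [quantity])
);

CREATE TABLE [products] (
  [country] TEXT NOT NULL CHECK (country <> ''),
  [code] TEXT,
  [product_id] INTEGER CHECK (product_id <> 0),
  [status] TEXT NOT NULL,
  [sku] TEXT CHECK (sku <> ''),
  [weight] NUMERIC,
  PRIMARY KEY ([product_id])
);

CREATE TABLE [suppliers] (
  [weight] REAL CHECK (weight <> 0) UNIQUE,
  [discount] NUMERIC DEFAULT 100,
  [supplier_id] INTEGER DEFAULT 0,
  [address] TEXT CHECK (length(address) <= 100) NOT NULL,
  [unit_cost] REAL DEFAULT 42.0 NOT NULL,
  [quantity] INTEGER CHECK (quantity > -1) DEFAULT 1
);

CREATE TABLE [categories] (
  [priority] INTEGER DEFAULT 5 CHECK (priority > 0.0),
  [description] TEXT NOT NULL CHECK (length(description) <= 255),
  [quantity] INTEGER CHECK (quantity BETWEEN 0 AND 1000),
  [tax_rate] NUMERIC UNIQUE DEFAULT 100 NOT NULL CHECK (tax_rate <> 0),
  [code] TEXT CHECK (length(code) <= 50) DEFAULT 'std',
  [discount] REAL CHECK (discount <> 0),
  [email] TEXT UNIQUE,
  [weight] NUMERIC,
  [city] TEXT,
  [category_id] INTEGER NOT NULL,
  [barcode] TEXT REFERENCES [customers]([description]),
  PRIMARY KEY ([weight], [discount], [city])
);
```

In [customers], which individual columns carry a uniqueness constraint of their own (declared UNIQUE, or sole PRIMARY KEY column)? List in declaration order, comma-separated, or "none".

stock, description

- stock: declared UNIQUE → unique.
- weight: no UNIQUE or single-column PK constraint.
- country: no UNIQUE or single-column PK constraint.
- customer_id: no UNIQUE or single-column PK constraint.
- description: single-column PRIMARY KEY → unique.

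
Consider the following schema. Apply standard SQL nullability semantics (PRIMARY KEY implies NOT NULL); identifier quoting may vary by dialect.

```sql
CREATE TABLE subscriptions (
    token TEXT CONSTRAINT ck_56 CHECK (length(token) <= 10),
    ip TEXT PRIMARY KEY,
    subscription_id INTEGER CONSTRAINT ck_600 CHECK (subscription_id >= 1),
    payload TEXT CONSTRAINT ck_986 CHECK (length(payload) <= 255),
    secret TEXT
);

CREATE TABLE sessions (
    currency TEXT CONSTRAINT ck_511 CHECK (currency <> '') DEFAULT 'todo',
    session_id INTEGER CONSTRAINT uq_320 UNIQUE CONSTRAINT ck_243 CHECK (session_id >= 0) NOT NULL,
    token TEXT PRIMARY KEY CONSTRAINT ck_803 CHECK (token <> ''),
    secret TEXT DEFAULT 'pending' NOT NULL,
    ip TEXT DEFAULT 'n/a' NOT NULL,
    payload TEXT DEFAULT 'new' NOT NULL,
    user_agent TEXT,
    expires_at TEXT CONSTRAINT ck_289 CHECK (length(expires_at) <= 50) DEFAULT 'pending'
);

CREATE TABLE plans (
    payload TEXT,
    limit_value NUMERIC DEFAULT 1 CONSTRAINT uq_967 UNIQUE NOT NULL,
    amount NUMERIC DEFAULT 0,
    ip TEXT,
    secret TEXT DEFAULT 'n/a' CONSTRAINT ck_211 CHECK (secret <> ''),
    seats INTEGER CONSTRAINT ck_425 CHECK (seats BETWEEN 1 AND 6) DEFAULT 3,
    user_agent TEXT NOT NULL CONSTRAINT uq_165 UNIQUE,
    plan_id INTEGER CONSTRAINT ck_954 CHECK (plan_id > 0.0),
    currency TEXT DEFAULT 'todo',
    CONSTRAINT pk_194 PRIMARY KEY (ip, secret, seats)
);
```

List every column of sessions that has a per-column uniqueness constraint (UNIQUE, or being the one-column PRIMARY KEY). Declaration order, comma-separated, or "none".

- currency: no UNIQUE or single-column PK constraint.
- session_id: declared UNIQUE → unique.
- token: single-column PRIMARY KEY → unique.
- secret: no UNIQUE or single-column PK constraint.
- ip: no UNIQUE or single-column PK constraint.
- payload: no UNIQUE or single-column PK constraint.
- user_agent: no UNIQUE or single-column PK constraint.
- expires_at: no UNIQUE or single-column PK constraint.

session_id, token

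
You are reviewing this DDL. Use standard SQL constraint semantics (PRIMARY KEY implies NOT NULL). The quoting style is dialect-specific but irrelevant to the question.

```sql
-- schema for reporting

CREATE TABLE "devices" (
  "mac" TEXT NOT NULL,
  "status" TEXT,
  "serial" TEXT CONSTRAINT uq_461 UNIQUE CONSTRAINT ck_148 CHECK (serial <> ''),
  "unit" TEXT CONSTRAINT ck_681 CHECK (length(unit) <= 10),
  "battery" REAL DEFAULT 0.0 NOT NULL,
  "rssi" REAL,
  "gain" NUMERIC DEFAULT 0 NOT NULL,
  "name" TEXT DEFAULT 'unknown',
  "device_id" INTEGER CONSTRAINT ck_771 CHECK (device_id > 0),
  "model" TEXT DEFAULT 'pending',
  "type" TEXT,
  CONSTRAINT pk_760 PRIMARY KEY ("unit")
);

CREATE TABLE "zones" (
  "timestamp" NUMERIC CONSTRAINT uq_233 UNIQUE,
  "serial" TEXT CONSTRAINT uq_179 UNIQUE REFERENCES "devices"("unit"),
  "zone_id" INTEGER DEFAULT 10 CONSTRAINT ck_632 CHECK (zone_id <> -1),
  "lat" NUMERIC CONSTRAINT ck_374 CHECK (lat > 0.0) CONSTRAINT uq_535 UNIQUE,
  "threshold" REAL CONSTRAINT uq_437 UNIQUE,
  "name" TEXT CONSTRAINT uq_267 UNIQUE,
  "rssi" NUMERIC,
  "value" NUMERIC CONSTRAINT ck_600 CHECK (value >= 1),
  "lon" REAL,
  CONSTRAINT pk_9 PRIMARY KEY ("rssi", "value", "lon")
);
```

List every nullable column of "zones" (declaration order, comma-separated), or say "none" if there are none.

- timestamp: UNIQUE does not imply NOT NULL → nullable.
- serial: a foreign key column may be NULL unless separately constrained → nullable.
- zone_id: CHECK does not forbid NULL (a CHECK constraint passes when its expression is NULL) → nullable.
- lat: CHECK does not forbid NULL (a CHECK constraint passes when its expression is NULL) → nullable.
- threshold: UNIQUE does not imply NOT NULL → nullable.
- name: UNIQUE does not imply NOT NULL → nullable.
- rssi: part of the PRIMARY KEY, which implies NOT NULL → not nullable.
- value: part of the PRIMARY KEY, which implies NOT NULL → not nullable.
- lon: part of the PRIMARY KEY, which implies NOT NULL → not nullable.

timestamp, serial, zone_id, lat, threshold, name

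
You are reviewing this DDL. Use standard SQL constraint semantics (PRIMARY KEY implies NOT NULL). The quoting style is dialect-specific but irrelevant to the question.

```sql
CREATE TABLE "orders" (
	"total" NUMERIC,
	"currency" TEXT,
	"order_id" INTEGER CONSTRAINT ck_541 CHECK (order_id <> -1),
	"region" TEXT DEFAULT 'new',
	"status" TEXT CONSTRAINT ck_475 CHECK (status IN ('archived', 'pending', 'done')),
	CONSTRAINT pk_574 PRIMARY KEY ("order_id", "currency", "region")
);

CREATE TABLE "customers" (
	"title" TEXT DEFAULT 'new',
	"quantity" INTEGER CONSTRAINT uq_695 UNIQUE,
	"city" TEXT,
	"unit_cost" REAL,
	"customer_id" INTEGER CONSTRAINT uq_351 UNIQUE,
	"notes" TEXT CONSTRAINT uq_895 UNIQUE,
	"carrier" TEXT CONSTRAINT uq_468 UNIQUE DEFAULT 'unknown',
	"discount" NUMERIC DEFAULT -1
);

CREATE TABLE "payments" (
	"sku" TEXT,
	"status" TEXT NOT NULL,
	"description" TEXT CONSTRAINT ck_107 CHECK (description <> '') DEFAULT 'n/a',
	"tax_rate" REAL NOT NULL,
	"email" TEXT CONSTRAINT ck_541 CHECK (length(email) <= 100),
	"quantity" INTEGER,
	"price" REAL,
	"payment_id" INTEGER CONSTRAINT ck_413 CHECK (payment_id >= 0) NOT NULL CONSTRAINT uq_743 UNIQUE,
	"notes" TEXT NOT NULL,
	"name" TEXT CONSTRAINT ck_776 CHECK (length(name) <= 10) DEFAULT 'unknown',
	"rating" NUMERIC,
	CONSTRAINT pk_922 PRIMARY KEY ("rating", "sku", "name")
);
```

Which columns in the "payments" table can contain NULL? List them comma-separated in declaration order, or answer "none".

- sku: part of the PRIMARY KEY, which implies NOT NULL → not nullable.
- status: declared NOT NULL → not nullable.
- description: CHECK does not forbid NULL (a CHECK constraint passes when its expression is NULL) → nullable.
- tax_rate: declared NOT NULL → not nullable.
- email: CHECK does not forbid NULL (a CHECK constraint passes when its expression is NULL) → nullable.
- quantity: no NOT NULL constraint applies → nullable.
- price: no NOT NULL constraint applies → nullable.
- payment_id: declared NOT NULL → not nullable.
- notes: declared NOT NULL → not nullable.
- name: part of the PRIMARY KEY, which implies NOT NULL → not nullable.
- rating: part of the PRIMARY KEY, which implies NOT NULL → not nullable.

description, email, quantity, price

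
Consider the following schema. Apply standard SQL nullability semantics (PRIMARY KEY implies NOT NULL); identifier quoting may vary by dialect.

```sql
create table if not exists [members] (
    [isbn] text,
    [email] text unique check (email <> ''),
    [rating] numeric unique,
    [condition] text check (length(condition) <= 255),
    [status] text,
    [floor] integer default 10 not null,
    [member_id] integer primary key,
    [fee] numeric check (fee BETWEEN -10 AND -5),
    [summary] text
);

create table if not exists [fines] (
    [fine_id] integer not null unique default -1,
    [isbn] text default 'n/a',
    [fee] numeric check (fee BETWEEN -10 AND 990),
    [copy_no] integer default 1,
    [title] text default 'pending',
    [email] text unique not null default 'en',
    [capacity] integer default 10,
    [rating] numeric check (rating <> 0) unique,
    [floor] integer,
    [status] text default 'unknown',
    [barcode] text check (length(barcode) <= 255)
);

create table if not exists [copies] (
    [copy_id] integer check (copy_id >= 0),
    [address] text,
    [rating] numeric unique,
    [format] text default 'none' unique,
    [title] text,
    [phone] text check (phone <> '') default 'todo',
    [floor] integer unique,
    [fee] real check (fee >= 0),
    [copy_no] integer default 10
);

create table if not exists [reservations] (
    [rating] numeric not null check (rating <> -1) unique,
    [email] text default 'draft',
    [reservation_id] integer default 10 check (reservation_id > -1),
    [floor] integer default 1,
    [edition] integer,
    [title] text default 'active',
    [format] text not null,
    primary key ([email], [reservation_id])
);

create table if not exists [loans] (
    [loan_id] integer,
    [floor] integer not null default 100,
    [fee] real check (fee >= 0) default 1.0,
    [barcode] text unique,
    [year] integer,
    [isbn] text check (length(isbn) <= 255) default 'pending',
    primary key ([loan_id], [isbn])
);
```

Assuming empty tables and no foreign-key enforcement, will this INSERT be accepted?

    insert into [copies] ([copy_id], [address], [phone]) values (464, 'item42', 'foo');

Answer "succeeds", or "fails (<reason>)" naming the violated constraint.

copies has no NOT NULL or PRIMARY KEY columns.
CHECK constraints: 464 satisfies (copy_id >= 0); 'foo' satisfies (phone <> '').
No constraint is violated.

succeeds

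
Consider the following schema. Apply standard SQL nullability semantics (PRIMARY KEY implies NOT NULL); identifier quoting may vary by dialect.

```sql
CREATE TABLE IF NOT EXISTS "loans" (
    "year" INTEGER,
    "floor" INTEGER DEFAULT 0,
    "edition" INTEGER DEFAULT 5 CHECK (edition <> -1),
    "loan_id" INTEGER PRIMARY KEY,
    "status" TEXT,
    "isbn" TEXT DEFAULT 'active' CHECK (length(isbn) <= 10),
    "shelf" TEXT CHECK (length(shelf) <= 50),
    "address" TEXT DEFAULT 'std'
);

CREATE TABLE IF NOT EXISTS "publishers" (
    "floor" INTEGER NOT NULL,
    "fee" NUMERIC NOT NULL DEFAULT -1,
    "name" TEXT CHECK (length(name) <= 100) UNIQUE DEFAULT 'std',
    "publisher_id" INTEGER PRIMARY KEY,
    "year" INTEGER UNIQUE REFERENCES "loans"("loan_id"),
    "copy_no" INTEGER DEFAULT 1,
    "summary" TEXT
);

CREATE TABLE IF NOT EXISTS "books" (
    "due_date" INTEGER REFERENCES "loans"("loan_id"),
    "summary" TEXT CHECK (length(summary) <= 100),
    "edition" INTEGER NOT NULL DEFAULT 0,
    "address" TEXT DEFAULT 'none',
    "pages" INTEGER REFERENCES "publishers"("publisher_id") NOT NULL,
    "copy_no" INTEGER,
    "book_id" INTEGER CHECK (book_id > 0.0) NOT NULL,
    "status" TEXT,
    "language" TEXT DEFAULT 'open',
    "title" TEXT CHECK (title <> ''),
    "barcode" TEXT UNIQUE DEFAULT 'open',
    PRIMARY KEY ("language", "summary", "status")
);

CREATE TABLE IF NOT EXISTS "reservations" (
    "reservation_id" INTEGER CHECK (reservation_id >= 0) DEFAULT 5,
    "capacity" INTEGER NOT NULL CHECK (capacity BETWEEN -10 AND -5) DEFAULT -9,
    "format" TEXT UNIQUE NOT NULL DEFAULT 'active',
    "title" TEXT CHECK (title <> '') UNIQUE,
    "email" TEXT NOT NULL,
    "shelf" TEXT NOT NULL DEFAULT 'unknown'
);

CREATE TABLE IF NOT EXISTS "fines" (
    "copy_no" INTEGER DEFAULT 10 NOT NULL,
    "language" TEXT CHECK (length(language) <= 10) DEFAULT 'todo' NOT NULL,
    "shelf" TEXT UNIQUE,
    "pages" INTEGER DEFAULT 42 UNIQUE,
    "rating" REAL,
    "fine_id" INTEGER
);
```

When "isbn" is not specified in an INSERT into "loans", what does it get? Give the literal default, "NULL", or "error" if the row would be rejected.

isbn has an explicit DEFAULT 'active'.
When the column is omitted from an INSERT, that default is used.

'active'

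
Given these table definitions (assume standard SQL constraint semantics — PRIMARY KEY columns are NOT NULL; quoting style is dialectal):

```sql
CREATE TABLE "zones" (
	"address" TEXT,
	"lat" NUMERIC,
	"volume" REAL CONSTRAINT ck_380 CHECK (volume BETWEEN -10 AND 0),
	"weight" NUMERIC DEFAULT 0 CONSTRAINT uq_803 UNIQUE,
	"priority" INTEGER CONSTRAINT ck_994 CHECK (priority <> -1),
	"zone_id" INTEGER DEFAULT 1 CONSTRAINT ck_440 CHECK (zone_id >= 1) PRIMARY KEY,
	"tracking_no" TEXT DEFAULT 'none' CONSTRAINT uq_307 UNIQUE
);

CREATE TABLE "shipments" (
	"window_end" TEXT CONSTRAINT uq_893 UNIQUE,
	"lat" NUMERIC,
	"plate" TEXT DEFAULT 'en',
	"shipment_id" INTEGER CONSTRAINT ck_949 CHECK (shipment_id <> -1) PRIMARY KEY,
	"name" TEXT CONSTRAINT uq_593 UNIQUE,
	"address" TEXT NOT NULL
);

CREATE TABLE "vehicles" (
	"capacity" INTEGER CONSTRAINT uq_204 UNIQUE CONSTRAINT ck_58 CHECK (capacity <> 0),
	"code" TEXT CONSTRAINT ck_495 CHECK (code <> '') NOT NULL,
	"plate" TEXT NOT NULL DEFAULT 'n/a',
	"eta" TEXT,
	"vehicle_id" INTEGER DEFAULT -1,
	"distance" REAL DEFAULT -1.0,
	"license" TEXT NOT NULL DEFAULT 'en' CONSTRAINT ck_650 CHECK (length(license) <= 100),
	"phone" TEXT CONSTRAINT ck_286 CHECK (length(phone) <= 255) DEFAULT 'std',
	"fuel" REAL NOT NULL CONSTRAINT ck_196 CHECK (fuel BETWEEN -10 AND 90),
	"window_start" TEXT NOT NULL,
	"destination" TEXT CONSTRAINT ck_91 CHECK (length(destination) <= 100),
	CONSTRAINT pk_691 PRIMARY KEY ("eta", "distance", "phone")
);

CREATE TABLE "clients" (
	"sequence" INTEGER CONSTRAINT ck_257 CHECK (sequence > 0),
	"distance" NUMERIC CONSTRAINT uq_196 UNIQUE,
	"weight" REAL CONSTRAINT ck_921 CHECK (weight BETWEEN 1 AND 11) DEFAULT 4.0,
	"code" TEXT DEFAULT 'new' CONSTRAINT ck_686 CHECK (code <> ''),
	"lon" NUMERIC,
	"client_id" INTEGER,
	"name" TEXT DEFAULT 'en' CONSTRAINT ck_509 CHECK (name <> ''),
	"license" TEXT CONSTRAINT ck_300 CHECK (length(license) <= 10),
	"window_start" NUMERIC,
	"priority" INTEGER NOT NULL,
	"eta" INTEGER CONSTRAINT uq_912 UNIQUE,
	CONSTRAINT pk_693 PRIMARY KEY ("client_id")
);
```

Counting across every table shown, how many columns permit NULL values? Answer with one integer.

zones: 6 nullable (address, lat, volume, weight, priority, tracking_no — PK (zone_id) and explicit NOT NULL columns excluded).
shipments: 4 nullable (window_end, lat, plate, name — PK (shipment_id) and explicit NOT NULL columns excluded).
vehicles: 3 nullable (capacity, vehicle_id, destination — PK (eta, distance, phone) and explicit NOT NULL columns excluded).
clients: 9 nullable (sequence, distance, weight, code, lon, name, license, window_start, eta — PK (client_id) and explicit NOT NULL columns excluded).
Total: 6 + 4 + 3 + 9 = 22.

22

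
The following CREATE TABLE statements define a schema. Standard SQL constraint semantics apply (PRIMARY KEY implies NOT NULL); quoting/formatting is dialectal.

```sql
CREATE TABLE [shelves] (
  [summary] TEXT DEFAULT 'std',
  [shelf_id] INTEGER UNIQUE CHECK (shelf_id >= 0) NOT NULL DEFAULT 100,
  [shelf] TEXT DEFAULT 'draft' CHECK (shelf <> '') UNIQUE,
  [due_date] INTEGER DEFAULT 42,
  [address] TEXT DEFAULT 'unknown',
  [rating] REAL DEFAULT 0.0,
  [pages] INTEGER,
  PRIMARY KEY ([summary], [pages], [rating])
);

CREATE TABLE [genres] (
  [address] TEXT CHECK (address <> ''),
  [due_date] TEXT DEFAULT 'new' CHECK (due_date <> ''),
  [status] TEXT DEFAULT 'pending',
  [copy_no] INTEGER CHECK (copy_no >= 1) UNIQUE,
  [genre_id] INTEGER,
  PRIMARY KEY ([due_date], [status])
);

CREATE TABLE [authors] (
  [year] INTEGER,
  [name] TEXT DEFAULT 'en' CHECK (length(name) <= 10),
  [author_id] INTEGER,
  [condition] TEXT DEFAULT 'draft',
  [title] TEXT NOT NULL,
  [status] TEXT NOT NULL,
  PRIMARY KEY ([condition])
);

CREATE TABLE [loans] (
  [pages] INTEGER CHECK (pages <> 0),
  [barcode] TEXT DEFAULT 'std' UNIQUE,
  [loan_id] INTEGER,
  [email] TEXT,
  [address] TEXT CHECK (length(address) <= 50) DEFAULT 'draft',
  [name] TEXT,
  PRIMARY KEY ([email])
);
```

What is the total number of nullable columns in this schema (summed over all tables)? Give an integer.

shelves: 3 nullable (shelf, due_date, address — PK (summary, pages, rating) and explicit NOT NULL columns excluded).
genres: 3 nullable (address, copy_no, genre_id — PK (due_date, status) and explicit NOT NULL columns excluded).
authors: 3 nullable (year, name, author_id — PK (condition) and explicit NOT NULL columns excluded).
loans: 5 nullable (pages, barcode, loan_id, address, name — PK (email) and explicit NOT NULL columns excluded).
Total: 3 + 3 + 3 + 5 = 14.

14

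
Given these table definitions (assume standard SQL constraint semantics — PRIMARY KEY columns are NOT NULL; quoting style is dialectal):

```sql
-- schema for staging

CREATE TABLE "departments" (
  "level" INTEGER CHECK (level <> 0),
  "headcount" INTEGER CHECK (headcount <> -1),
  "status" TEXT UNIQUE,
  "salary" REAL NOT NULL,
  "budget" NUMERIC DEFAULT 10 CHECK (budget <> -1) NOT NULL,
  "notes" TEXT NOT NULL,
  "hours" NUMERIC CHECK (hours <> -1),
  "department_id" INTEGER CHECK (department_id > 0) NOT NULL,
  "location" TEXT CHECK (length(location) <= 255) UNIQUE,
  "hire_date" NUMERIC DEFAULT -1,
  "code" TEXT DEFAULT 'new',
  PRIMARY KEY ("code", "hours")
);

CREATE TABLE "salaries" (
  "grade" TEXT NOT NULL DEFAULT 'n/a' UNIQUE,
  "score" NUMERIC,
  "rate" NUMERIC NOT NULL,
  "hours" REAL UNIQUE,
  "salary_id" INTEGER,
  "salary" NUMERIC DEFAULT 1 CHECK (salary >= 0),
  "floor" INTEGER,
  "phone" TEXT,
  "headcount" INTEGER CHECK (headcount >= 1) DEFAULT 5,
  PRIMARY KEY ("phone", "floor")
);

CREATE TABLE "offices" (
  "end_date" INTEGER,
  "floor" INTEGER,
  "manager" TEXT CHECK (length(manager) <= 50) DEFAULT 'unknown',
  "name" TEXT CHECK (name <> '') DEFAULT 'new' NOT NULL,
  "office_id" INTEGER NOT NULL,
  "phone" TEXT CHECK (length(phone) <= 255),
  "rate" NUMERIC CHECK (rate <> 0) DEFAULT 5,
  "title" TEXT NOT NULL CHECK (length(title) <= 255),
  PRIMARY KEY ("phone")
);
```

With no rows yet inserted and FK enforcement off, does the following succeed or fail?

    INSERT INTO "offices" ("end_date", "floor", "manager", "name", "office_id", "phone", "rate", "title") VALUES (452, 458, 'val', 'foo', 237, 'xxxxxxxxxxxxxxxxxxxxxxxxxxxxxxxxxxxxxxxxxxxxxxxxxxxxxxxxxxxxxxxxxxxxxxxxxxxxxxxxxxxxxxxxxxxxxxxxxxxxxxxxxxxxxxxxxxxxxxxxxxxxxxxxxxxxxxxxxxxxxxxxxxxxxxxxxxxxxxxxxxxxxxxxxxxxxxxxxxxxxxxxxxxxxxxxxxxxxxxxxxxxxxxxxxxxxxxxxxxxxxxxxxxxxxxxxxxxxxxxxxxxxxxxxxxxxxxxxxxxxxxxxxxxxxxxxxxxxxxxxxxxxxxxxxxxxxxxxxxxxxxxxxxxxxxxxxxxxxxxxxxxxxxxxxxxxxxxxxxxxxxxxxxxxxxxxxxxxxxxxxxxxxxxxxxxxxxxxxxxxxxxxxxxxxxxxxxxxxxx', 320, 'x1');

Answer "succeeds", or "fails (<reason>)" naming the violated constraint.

The value 'xxxxxxxxxxxxxxxxxxxxxxxxxxxxxxxxxxxxxxxxxxxxxxxxxxxxxxxxxxxxxxxxxxxxxxxxxxxxxxxxxxxxxxxxxxxxxxxxxxxxxxxxxxxxxxxxxxxxxxxxxxxxxxxxxxxxxxxxxxxxxxxxxxxxxxxxxxxxxxxxxxxxxxxxxxxxxxxxxxxxxxxxxxxxxxxxxxxxxxxxxxxxxxxxxxxxxxxxxxxxxxxxxxxxxxxxxxxxxxxxxxxxxxxxxxxxxxxxxxxxxxxxxxxxxxxxxxxxxxxxxxxxxxxxxxxxxxxxxxxxxxxxxxxxxxxxxxxxxxxxxxxxxxxxxxxxxxxxxxxxxxxxxxxxxxxxxxxxxxxxxxxxxxxxxxxxxxxxxxxxxxxxxxxxxxxxxxxxxxxx' for phone violates CHECK (length(phone) <= 255).

fails (CHECK on phone)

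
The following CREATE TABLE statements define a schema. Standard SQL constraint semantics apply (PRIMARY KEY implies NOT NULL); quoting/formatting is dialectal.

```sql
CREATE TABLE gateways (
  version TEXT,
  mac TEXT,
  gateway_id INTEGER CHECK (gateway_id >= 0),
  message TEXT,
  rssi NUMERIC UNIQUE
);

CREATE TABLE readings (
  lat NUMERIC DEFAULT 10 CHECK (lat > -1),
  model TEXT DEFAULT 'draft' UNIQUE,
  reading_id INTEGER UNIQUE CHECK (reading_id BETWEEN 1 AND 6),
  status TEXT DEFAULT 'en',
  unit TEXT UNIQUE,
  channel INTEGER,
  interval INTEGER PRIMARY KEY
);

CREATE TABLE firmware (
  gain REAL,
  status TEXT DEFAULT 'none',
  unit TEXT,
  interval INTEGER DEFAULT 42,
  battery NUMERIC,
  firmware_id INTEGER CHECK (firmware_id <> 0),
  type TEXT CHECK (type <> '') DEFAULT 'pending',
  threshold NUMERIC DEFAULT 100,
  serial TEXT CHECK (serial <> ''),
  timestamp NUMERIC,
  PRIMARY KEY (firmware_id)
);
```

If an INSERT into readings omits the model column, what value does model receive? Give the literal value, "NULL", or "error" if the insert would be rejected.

model has an explicit DEFAULT 'draft'.
When the column is omitted from an INSERT, that default is used.

'draft'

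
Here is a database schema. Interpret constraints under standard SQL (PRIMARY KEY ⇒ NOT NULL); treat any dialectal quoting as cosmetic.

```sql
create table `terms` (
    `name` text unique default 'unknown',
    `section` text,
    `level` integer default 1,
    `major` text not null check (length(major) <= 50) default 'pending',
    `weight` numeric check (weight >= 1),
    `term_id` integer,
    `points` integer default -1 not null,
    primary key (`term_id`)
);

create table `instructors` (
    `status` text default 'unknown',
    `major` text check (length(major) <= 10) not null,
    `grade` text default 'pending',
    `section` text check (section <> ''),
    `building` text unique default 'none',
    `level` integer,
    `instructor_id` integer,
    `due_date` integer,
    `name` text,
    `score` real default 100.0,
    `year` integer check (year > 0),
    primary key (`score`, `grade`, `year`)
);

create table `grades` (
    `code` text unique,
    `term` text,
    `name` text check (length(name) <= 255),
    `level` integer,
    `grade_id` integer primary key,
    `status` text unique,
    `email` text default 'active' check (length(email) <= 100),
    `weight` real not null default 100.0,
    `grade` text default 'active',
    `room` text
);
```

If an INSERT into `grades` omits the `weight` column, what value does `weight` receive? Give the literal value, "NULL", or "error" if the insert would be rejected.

100.0

weight has an explicit DEFAULT 100.0.
When the column is omitted from an INSERT, that default is used.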